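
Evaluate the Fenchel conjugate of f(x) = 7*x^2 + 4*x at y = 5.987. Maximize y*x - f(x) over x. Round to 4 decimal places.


f*(y) = sup_x {y*x - a*x^2 - b*x} = sup_x {(y-b)*x - a*x^2}
FOC: (y - b) - 2a*x = 0 => x* = (y - b)/(2a)
x* = (5.987 - 4)/(2*7) = 0.1419
f*(5.987) = (y-b)^2/(4a) = (5.987 - 4)^2/(4*7)
= 3.9482/28 = 0.141


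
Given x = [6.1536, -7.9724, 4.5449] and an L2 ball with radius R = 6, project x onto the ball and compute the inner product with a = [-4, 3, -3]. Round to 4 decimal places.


Step 1: Compute ||x|| (intermediates to 6 decimals).
||x|| = sqrt(6.1536^2 + (-7.9724)^2 + 4.5449^2) = 11.049076
Step 2: Project.
Since ||x|| > R, scale = R/||x|| = 6/11.049076 = 0.543032, proj(x) = scale * x
proj(x) = [3.341602, -4.329268, 2.468026]
Step 3: Dot product.
a^T * proj(x) = -4*3.341602 + 3*(-4.329268) - 3*2.468026 = -33.7583


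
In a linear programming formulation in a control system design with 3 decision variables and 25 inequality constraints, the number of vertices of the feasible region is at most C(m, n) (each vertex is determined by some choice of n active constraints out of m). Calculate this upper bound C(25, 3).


Each vertex corresponds to some choice of n active constraints out of m, so the number of vertices is at most C(m, n) = m! / (n!(m-n)!).
m = 25, n = 3
Numerator: 25 * 24 * 23
Denominator: 3! = 6
C(25, 3) = 2300


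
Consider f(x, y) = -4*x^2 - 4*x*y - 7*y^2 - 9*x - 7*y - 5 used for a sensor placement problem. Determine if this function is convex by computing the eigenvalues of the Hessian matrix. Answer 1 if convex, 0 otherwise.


The Hessian of f(x,y) = -4*x^2 - 4*x*y - 7*y^2 - 9*x - 7*y - 5 is:
H = [[-8, -4], [-4, -14]]
Trace = -8 - 14 = -22
Determinant = -8*-14 - (-4)^2 = 96
Discriminant = (-22)^2 - 4*96 = 100.0
Eigenvalues: lambda_1 = -16.0, lambda_2 = -6.0
The function is not convex.

0


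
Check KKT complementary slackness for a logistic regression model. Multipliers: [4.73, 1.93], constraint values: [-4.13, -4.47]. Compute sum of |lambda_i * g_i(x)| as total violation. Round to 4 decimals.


KKT complementary slackness check:
lambda_1 * g_1 = 4.73 * -4.13 = -19.5349
lambda_2 * g_2 = 1.93 * -4.47 = -8.6271
Total violation = 19.5349 + 8.6271 = 28.162


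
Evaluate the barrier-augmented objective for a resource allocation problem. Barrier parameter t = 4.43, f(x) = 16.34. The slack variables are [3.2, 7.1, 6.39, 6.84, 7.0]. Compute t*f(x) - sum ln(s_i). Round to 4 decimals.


Step 1: Compute log-barrier.
ln values: [1.1632, 1.9601, 1.8547, 1.9228, 1.9459]
phi = -(1.1632 + 1.9601 + 1.8547 + 1.9228 + 1.9459) = -8.8467
Step 2: Compute augmented objective.
t*f(x) = 4.43*16.34 = 72.3862
Total = 72.3862 - 8.8467 = 63.5395


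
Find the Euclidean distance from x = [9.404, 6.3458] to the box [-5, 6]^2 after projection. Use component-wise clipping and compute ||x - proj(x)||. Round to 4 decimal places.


Project each component onto [-5, 6].
clip(9.404) = 6.0, clip(6.3458) = 6.0
Projection = [6.0, 6.0]
Squared diffs: [11.5872, 0.1196]
Distance = sqrt(11.7068) = 3.4215


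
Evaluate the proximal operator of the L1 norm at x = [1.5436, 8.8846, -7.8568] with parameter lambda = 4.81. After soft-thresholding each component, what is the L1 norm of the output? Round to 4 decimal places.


Soft-thresholding with lambda = 4.81:
prox(1.5436) = sign(1.5436)*max(|1.5436| - 4.81, 0) = 0.0
prox(8.8846) = sign(8.8846)*max(|8.8846| - 4.81, 0) = 4.0746
prox(-7.8568) = sign(-7.8568)*max(|-7.8568| - 4.81, 0) = -3.0468
prox(x) = [0.0, 4.0746, -3.0468]
||prox(x)||_1 = 0.0 + 4.0746 + 3.0468 = 7.1214


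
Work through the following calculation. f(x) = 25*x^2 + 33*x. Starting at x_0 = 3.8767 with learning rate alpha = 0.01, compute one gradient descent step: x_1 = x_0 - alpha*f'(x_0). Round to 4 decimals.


We compute the gradient at x_0 and apply the update.
f'(x) = 50*x + 33
f'(3.8767) = 50*3.8767 + 33 = 226.835
x_1 = 3.8767 - 0.01*226.835 = 1.6084


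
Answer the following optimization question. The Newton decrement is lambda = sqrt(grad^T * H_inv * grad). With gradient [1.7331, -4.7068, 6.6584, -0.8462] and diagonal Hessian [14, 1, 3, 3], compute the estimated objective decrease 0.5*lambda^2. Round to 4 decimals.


Step 1: H is diagonal, so H^(-1) * g = [0.1238, -4.7068, 2.2195, -0.2821].
Step 2: g^T H^(-1) g = sum_i g_i^2 / H_ii
  = (1.7331)^2/14 + (-4.7068)^2/1 + (6.6584)^2/3 + (-0.8462)^2/3
  = 0.2145 + 22.154 + 14.7781 + 0.2387 = 37.3853
Step 3: Objective decrease = 0.5 * g^T H^(-1) g = 18.6926


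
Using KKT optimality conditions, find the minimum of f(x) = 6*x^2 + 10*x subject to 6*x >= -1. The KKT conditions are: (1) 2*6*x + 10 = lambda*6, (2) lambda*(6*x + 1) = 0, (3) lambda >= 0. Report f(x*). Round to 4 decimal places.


Step 1: Try lambda = 0 (constraint inactive).
x_unc = -10/(2*6) = -0.8333
Check: 6*-0.8333 = -4.9998 < -1 -- violated!
Step 2: Constraint must be active: 6*x = -1
x* = -1/6 = -0.1667 (rounded; the exact value -1/6 is used below)
lambda = (2*6*(-1/6) + 10)/6 = 1.3333
Step 3: Compute optimal value.
f(x*) = 6*(-1/6)^2 + 10*(-1/6) = -1.5


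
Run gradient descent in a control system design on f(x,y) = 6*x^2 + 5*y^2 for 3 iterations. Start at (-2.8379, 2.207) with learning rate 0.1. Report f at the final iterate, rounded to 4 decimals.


Gradient descent on f(x,y) = 6*x^2 + 5*y^2.
Starting point: (-2.8379, 2.207), alpha = 0.1
Step 1: grad_x = 2*6*-2.8379 = -34.0548, grad_y = 2*5*2.207 = 22.07
  x_1 = -2.8379 - 0.1*-34.0548 = 0.5676
  y_1 = 2.207 - 0.1*22.07 = -0.0
Step 2: grad_x = 2*6*0.5676 = 6.811, grad_y = 2*5*-0.0 = -0.0
  x_2 = 0.5676 - 0.1*6.811 = -0.1135
  y_2 = -0.0 - 0.1*-0.0 = 0.0
Step 3: grad_x = 2*6*-0.1135 = -1.3622, grad_y = 2*5*0.0 = 0.0
  x_3 = -0.1135 - 0.1*-1.3622 = 0.0227
  y_3 = 0.0 - 0.1*0.0 = 0.0
f(0.0227, 0.0) = 6*0.0227^2 + 5*0.0^2 = 0.0031


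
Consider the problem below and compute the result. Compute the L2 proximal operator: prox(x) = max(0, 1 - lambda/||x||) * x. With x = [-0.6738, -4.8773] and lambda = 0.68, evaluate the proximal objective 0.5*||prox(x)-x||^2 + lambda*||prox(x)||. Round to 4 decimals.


Step 1: Compute ||x||.
||x|| = 4.9236
Step 2: Compute scaling factor.
scale = max(0, 1 - 0.68/4.9236) = 0.8619
Step 3: prox(x) = [-0.5807, -4.2037]
||prox(x)|| = 4.2436
Step 4: Proximal objective.
0.5*||prox-x||^2 = 0.2312
lambda*||prox|| = 2.8856
Total = 3.1169


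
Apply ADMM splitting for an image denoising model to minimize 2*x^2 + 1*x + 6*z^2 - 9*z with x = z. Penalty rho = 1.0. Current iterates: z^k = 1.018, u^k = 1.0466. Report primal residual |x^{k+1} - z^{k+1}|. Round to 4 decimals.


ADMM iteration with rho = 1.0, z^k = 1.018, u^k = 1.0466
Step 1: x-update.
Minimize 2*x^2 + 1*x + (1.0/2)*(x - 1.018 + 1.0466)^2
FOC: (2*2 + 1.0)*x = -1 + 1.0*(1.018 - 1.0466)
x^{k+1} = -0.2057
Step 2: z-update.
Minimize 6*z^2 - 9*z + (1.0/2)*(-0.2057 - z + 1.0466)^2
FOC: (2*6 + 1.0)*z = 9 + 1.0*(-0.2057 + 1.0466)
z^{k+1} = 0.757
Step 3: u-update.
u^{k+1} = 1.0466 - 0.2057 - 0.757 = 0.0839
Step 4: Primal residual = |-0.2057 - 0.757| = 0.9627


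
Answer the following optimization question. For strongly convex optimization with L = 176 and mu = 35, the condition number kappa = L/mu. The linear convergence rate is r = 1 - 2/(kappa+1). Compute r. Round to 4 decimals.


Step 1: Compute the condition number.
kappa = L/mu = 176/35 = 5.0286
Step 2: Compute the convergence rate.
r = 1 - 2/(kappa + 1) = 1 - 2*mu/(L + mu) = (L - mu)/(L + mu) = 141/211 = 0.6682


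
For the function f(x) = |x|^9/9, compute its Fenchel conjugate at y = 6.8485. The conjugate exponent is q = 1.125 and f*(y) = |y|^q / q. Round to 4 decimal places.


The conjugate exponent q satisfies 1/p + 1/q = 1.
p = 9, so q = 9/(9 - 1) = 1.125
|y|^q = 6.8485^1.125 = 8.7105
f*(6.8485) = 8.7105 / 1.125 = 7.7427


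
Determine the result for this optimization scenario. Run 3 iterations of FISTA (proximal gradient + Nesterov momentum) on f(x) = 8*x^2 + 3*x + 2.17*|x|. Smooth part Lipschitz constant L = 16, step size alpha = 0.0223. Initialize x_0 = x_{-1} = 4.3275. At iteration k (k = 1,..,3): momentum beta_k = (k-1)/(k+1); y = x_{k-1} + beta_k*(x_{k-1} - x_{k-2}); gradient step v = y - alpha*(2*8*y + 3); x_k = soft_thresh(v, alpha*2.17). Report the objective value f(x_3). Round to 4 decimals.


FISTA on f(x) = 8*x^2 + 3*x + 2.17*|x|
L = 16, alpha = 0.0223
Iteration 1: beta = 0.0, y = 4.3275 + 0.0*(4.3275 - 4.3275) = 4.3275
  grad(y) = 72.24, v = y - alpha*grad = 2.7165
  prox(v) = soft_thresh(2.7165, 0.0484) = 2.6682
Iteration 2: beta = 0.3333, y = 2.6682 + 0.3333*(2.6682 - 4.3275) = 2.115
  grad(y) = 36.8407, v = y - alpha*grad = 1.2935
  prox(v) = soft_thresh(1.2935, 0.0484) = 1.2451
Iteration 3: beta = 0.5, y = 1.2451 + 0.5*(1.2451 - 2.6682) = 0.5336
  grad(y) = 11.5373, v = y - alpha*grad = 0.2763
  prox(v) = soft_thresh(0.2763, 0.0484) = 0.2279
f(x_3) = 8*0.2279^2 + 3*0.2279 + 2.17*|0.2279| = 1.5938


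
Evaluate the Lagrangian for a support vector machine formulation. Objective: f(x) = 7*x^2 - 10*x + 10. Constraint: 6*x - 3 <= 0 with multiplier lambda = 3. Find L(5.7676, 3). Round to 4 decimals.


Step 1: Evaluate f(x).
f(5.7676) = 7*5.7676^2 - 10*5.7676 + 10 = 185.1805
Step 2: Evaluate g(x).
g(5.7676) = 6*5.7676 - 3 = 31.6056
Step 3: Compute Lagrangian.
L = 185.1805 + 3*31.6056 = 279.9973


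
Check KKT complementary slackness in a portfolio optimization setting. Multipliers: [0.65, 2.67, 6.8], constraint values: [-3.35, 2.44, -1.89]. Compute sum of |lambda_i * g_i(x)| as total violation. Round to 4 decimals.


KKT complementary slackness check:
lambda_1 * g_1 = 0.65 * -3.35 = -2.1775
lambda_2 * g_2 = 2.67 * 2.44 = 6.5148
lambda_3 * g_3 = 6.8 * -1.89 = -12.852
Total violation = 2.1775 + 6.5148 + 12.852 = 21.5443


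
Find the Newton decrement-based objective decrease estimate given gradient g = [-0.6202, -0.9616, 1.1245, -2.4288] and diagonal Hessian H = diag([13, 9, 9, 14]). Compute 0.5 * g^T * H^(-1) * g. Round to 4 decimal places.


Step 1: H is diagonal, so H^(-1) * g = [-0.0477, -0.1068, 0.1249, -0.1735].
Step 2: g^T H^(-1) g = sum_i g_i^2 / H_ii
  = (-0.6202)^2/13 + (-0.9616)^2/9 + (1.1245)^2/9 + (-2.4288)^2/14
  = 0.0296 + 0.1027 + 0.1405 + 0.4214 = 0.6942
Step 3: Objective decrease = 0.5 * g^T H^(-1) g = 0.3471


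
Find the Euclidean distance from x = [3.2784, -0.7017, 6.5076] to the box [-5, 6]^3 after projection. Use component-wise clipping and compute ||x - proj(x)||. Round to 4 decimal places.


Project each component onto [-5, 6].
clip(3.2784) = 3.2784, clip(-0.7017) = -0.7017, clip(6.5076) = 6.0
Projection = [3.2784, -0.7017, 6.0]
Squared diffs: [0.0, 0.0, 0.2577]
Distance = sqrt(0.2577) = 0.5076


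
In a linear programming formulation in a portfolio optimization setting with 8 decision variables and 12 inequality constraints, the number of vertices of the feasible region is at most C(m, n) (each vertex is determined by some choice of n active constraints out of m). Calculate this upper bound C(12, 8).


Each vertex corresponds to some choice of n active constraints out of m, so the number of vertices is at most C(m, n) = m! / (n!(m-n)!).
m = 12, n = 8
Numerator: 12 * 11 * 10 * 9 * 8 * 7 * 6 * 5
Denominator: 8! = 40320
C(12, 8) = 495


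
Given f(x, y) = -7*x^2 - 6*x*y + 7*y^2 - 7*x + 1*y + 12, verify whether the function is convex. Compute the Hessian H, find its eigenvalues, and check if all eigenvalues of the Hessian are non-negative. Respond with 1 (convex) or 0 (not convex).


The Hessian of f(x,y) = -7*x^2 - 6*x*y + 7*y^2 - 7*x + 1*y + 12 is:
H = [[-14, -6], [-6, 14]]
Trace = -14 + 14 = 0
Determinant = -14*14 - (-6)^2 = -232
Discriminant = (0)^2 - 4*-232 = 928.0
Eigenvalues: lambda_1 = -15.2315, lambda_2 = 15.2315
The function is not convex.

0


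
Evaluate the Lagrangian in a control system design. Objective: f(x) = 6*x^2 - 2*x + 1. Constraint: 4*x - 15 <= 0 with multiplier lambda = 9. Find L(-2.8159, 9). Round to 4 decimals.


Step 1: Evaluate f(x).
f(-2.8159) = 6*(-2.8159)^2 - 2*(-2.8159) + 1 = 54.2076
Step 2: Evaluate g(x).
g(-2.8159) = 4*-2.8159 - 15 = -26.2636
Step 3: Compute Lagrangian.
L = 54.2076 + 9*-26.2636 = -182.1648


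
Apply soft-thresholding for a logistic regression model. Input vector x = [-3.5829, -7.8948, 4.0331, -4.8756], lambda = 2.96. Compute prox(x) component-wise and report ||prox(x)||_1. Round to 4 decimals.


Soft-thresholding with lambda = 2.96:
prox(-3.5829) = sign(-3.5829)*max(|-3.5829| - 2.96, 0) = -0.6229
prox(-7.8948) = sign(-7.8948)*max(|-7.8948| - 2.96, 0) = -4.9348
prox(4.0331) = sign(4.0331)*max(|4.0331| - 2.96, 0) = 1.0731
prox(-4.8756) = sign(-4.8756)*max(|-4.8756| - 2.96, 0) = -1.9156
prox(x) = [-0.6229, -4.9348, 1.0731, -1.9156]
||prox(x)||_1 = 0.6229 + 4.9348 + 1.0731 + 1.9156 = 8.5464


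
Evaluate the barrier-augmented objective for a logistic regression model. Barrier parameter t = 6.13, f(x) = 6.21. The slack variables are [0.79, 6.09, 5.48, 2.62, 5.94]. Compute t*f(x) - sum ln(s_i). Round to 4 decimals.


Step 1: Compute log-barrier.
ln values: [-0.2357, 1.8066, 1.7011, 0.9632, 1.7817]
phi = -(-0.2357 + 1.8066 + 1.7011 + 0.9632 + 1.7817) = -6.0169
Step 2: Compute augmented objective.
t*f(x) = 6.13*6.21 = 38.0673
Total = 38.0673 - 6.0169 = 32.0504


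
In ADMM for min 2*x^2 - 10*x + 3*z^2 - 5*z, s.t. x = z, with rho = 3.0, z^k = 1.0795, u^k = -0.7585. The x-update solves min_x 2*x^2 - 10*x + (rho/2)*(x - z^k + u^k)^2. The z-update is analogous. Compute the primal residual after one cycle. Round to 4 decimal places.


ADMM iteration with rho = 3.0, z^k = 1.0795, u^k = -0.7585
Step 1: x-update.
Minimize 2*x^2 - 10*x + (3.0/2)*(x - 1.0795 - 0.7585)^2
FOC: (2*2 + 3.0)*x = 10 + 3.0*(1.0795 + 0.7585)
x^{k+1} = 2.2163
Step 2: z-update.
Minimize 3*z^2 - 5*z + (3.0/2)*(2.2163 - z - 0.7585)^2
FOC: (2*3 + 3.0)*z = 5 + 3.0*(2.2163 - 0.7585)
z^{k+1} = 1.0415
Step 3: u-update.
u^{k+1} = -0.7585 + 2.2163 - 1.0415 = 0.4163
Step 4: Primal residual = |2.2163 - 1.0415| = 1.1748


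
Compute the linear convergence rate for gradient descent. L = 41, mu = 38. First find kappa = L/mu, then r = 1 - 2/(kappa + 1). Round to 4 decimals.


Step 1: Compute the condition number.
kappa = L/mu = 41/38 = 1.0789
Step 2: Compute the convergence rate.
r = 1 - 2/(kappa + 1) = 1 - 2*mu/(L + mu) = (L - mu)/(L + mu) = 3/79 = 0.038


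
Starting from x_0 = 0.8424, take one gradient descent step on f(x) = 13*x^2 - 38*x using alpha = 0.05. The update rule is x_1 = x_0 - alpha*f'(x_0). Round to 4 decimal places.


We compute the gradient at x_0 and apply the update.
f'(x) = 26*x - 38
f'(0.8424) = 26*0.8424 - 38 = -16.0976
x_1 = 0.8424 - 0.05*-16.0976 = 1.6473


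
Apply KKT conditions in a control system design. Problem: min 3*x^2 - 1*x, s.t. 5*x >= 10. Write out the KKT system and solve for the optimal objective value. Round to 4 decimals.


Step 1: Try lambda = 0 (constraint inactive).
x_unc = 1/(2*3) = 0.1667
Check: 5*0.1667 = 0.8335 < 10 -- violated!
Step 2: Constraint must be active: 5*x = 10
x* = 10/5 = 2.0
lambda = (2*3*2.0 - 1)/5 = 2.2
Step 3: Compute optimal value.
f(x*) = 3*2.0^2 - 1*2.0 = 10.0


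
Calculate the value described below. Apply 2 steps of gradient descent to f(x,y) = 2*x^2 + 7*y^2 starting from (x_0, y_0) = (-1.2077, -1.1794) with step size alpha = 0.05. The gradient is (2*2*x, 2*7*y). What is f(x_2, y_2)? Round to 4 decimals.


Gradient descent on f(x,y) = 2*x^2 + 7*y^2.
Starting point: (-1.2077, -1.1794), alpha = 0.05
Step 1: grad_x = 2*2*-1.2077 = -4.8308, grad_y = 2*7*-1.1794 = -16.5116
  x_1 = -1.2077 - 0.05*-4.8308 = -0.9662
  y_1 = -1.1794 - 0.05*-16.5116 = -0.3538
Step 2: grad_x = 2*2*-0.9662 = -3.8646, grad_y = 2*7*-0.3538 = -4.9535
  x_2 = -0.9662 - 0.05*-3.8646 = -0.7729
  y_2 = -0.3538 - 0.05*-4.9535 = -0.1061
f(-0.7729, -0.1061) = 2*(-0.7729)^2 + 7*(-0.1061)^2 = 1.2737


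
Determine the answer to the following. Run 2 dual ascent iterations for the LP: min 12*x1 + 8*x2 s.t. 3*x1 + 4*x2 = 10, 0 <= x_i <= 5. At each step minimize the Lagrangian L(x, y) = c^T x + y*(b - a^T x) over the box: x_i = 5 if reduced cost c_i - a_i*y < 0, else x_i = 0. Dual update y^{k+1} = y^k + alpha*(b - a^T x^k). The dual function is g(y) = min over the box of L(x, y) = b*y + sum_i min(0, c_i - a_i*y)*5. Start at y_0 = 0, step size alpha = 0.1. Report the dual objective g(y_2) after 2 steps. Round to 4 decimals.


Dual ascent for LP: min 12*x1 + 8*x2, 3*x1 + 4*x2 = 10, 0 <= x_i <= 5
Step 1: y^k = 0.0, reduced costs: (12.0, 8.0)
  x^k = (0.0, 0.0), subgradient = b - a^T x = 10.0
  y^{k+1} = 0.0 + 0.1*10.0 = 1.0
Step 2: y^k = 1.0, reduced costs: (9.0, 4.0)
  x^k = (0.0, 0.0), subgradient = b - a^T x = 10.0
  y^{k+1} = 1.0 + 0.1*10.0 = 2.0
Dual objective at y_2 = 2.0: reduced costs (6.0, 0.0), box minimizer x = (0.0, 0.0)
g(y_2) = b*y + (c1 - a1*y)*x1 + (c2 - a2*y)*x2 = 10*2.0 + 6.0*0.0 + 0.0*0.0 = 20.0 + 0.0 + 0.0 = 20.0


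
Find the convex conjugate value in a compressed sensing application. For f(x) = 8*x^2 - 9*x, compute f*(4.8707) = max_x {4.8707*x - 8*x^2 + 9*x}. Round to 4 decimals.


f*(y) = sup_x {y*x - a*x^2 - b*x} = sup_x {(y-b)*x - a*x^2}
FOC: (y - b) - 2a*x = 0 => x* = (y - b)/(2a)
x* = (4.8707 + 9)/(2*8) = 0.8669
f*(4.8707) = (y-b)^2/(4a) = (4.8707 + 9)^2/(4*8)
= 192.3963/32 = 6.0124


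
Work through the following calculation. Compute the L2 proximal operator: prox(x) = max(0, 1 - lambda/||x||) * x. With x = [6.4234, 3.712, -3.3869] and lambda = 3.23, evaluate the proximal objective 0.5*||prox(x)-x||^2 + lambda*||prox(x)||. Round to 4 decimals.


Step 1: Compute ||x||.
||x|| = 8.1554
Step 2: Compute scaling factor.
scale = max(0, 1 - 3.23/8.1554) = 0.6039
Step 3: prox(x) = [3.8794, 2.2418, -2.0455]
||prox(x)|| = 4.9254
Step 4: Proximal objective.
0.5*||prox-x||^2 = 5.2165
lambda*||prox|| = 15.909
Total = 21.1254


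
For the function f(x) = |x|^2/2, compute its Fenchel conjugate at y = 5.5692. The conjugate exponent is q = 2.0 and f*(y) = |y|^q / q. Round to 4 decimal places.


The conjugate exponent q satisfies 1/p + 1/q = 1.
p = 2, so q = 2/(2 - 1) = 2.0
|y|^q = 5.5692^2.0 = 31.016
f*(5.5692) = 31.016 / 2.0 = 15.508


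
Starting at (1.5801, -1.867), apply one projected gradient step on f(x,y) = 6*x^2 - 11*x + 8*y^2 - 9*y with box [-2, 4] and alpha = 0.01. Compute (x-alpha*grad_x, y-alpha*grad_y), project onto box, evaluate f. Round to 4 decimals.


Step 1: Compute gradient at (1.5801, -1.867).
grad_x = 2*6*1.5801 - 11 = 7.9612
grad_y = 2*8*-1.867 - 9 = -38.872
Step 2: Gradient step.
x_raw = 1.5801 - 0.01*7.9612 = 1.5005
y_raw = -1.867 - 0.01*-38.872 = -1.4783
Step 3: Project onto [-2, 4].
x_proj = clip(1.5005) = 1.5005
y_proj = clip(-1.4783) = -1.4783
Step 4: Evaluate f.
f(1.5005, -1.4783) = 27.7904


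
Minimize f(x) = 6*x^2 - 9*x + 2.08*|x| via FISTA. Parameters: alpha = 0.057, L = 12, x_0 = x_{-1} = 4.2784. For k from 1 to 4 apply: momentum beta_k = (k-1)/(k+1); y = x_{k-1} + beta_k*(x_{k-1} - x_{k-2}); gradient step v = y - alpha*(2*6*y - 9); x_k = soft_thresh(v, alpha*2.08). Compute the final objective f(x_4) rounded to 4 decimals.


FISTA on f(x) = 6*x^2 - 9*x + 2.08*|x|
L = 12, alpha = 0.057
Iteration 1: beta = 0.0, y = 4.2784 + 0.0*(4.2784 - 4.2784) = 4.2784
  grad(y) = 42.3408, v = y - alpha*grad = 1.865
  prox(v) = soft_thresh(1.865, 0.1186) = 1.7464
Iteration 2: beta = 0.3333, y = 1.7464 + 0.3333*(1.7464 - 4.2784) = 0.9024
  grad(y) = 1.829, v = y - alpha*grad = 0.7982
  prox(v) = soft_thresh(0.7982, 0.1186) = 0.6796
Iteration 3: beta = 0.5, y = 0.6796 + 0.5*(0.6796 - 1.7464) = 0.1462
  grad(y) = -7.2456, v = y - alpha*grad = 0.5592
  prox(v) = soft_thresh(0.5592, 0.1186) = 0.4406
Iteration 4: beta = 0.6, y = 0.4406 + 0.6*(0.4406 - 0.6796) = 0.2973
  grad(y) = -5.4329, v = y - alpha*grad = 0.6069
  prox(v) = soft_thresh(0.6069, 0.1186) = 0.4884
f(x_4) = 6*0.4884^2 - 9*0.4884 + 2.08*|0.4884| = -1.9485


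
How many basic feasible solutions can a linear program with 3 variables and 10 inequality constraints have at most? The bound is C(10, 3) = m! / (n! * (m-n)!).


Each vertex corresponds to some choice of n active constraints out of m, so the number of vertices is at most C(m, n) = m! / (n!(m-n)!).
m = 10, n = 3
Numerator: 10 * 9 * 8
Denominator: 3! = 6
C(10, 3) = 120


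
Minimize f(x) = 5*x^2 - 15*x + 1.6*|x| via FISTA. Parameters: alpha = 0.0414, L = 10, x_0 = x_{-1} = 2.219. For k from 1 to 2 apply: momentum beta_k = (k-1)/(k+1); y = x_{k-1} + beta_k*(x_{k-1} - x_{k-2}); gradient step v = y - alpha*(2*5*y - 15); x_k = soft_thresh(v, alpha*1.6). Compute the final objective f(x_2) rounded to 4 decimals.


FISTA on f(x) = 5*x^2 - 15*x + 1.6*|x|
L = 10, alpha = 0.0414
Iteration 1: beta = 0.0, y = 2.219 + 0.0*(2.219 - 2.219) = 2.219
  grad(y) = 7.19, v = y - alpha*grad = 1.9213
  prox(v) = soft_thresh(1.9213, 0.0662) = 1.8551
Iteration 2: beta = 0.3333, y = 1.8551 + 0.3333*(1.8551 - 2.219) = 1.7338
  grad(y) = 2.3379, v = y - alpha*grad = 1.637
  prox(v) = soft_thresh(1.637, 0.0662) = 1.5708
f(x_2) = 5*1.5708^2 - 15*1.5708 + 1.6*|1.5708| = -8.7117


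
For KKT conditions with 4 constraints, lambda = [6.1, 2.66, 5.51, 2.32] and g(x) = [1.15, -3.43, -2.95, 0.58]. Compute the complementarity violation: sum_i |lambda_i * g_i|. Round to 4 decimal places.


KKT complementary slackness check:
lambda_1 * g_1 = 6.1 * 1.15 = 7.015
lambda_2 * g_2 = 2.66 * -3.43 = -9.1238
lambda_3 * g_3 = 5.51 * -2.95 = -16.2545
lambda_4 * g_4 = 2.32 * 0.58 = 1.3456
Total violation = 7.015 + 9.1238 + 16.2545 + 1.3456 = 33.7389


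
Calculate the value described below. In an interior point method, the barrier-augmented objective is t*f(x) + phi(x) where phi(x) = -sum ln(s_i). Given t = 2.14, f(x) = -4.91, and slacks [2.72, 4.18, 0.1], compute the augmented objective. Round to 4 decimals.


Step 1: Compute log-barrier.
ln values: [1.0006, 1.4303, -2.3026]
phi = -(1.0006 + 1.4303 - 2.3026) = -0.1284
Step 2: Compute augmented objective.
t*f(x) = 2.14*-4.91 = -10.5074
Total = -10.5074 - 0.1284 = -10.6358


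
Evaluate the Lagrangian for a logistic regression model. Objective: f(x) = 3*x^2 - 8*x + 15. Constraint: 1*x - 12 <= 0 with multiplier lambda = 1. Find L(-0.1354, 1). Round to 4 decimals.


Step 1: Evaluate f(x).
f(-0.1354) = 3*(-0.1354)^2 - 8*(-0.1354) + 15 = 16.1382
Step 2: Evaluate g(x).
g(-0.1354) = 1*-0.1354 - 12 = -12.1354
Step 3: Compute Lagrangian.
L = 16.1382 + 1*-12.1354 = 4.0028


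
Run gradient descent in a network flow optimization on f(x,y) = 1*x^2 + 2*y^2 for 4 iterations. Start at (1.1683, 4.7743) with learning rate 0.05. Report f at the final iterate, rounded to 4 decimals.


Gradient descent on f(x,y) = 1*x^2 + 2*y^2.
Starting point: (1.1683, 4.7743), alpha = 0.05
Step 1: grad_x = 2*1*1.1683 = 2.3366, grad_y = 2*2*4.7743 = 19.0972
  x_1 = 1.1683 - 0.05*2.3366 = 1.0515
  y_1 = 4.7743 - 0.05*19.0972 = 3.8194
Step 2: grad_x = 2*1*1.0515 = 2.1029, grad_y = 2*2*3.8194 = 15.2778
  x_2 = 1.0515 - 0.05*2.1029 = 0.9463
  y_2 = 3.8194 - 0.05*15.2778 = 3.0556
Step 3: grad_x = 2*1*0.9463 = 1.8926, grad_y = 2*2*3.0556 = 12.2222
  x_3 = 0.9463 - 0.05*1.8926 = 0.8517
  y_3 = 3.0556 - 0.05*12.2222 = 2.4444
Step 4: grad_x = 2*1*0.8517 = 1.7034, grad_y = 2*2*2.4444 = 9.7778
  x_4 = 0.8517 - 0.05*1.7034 = 0.7665
  y_4 = 2.4444 - 0.05*9.7778 = 1.9556
f(0.7665, 1.9556) = 1*0.7665^2 + 2*1.9556^2 = 8.2359


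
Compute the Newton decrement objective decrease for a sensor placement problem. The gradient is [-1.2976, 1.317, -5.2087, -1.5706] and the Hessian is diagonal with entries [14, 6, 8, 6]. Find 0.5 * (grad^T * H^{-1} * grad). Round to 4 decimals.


Step 1: H is diagonal, so H^(-1) * g = [-0.0927, 0.2195, -0.6511, -0.2618].
Step 2: g^T H^(-1) g = sum_i g_i^2 / H_ii
  = (-1.2976)^2/14 + (1.317)^2/6 + (-5.2087)^2/8 + (-1.5706)^2/6
  = 0.1203 + 0.2891 + 3.3913 + 0.4111 = 4.2118
Step 3: Objective decrease = 0.5 * g^T H^(-1) g = 2.1059


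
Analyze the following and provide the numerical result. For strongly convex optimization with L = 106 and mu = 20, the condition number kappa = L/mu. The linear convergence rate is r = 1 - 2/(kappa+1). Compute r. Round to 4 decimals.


Step 1: Compute the condition number.
kappa = L/mu = 106/20 = 5.3
Step 2: Compute the convergence rate.
r = 1 - 2/(kappa + 1) = 1 - 2*mu/(L + mu) = (L - mu)/(L + mu) = 86/126 = 0.6825


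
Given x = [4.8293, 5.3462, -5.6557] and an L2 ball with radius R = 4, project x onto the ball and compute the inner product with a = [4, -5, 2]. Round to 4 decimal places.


Step 1: Compute ||x|| (intermediates to 6 decimals).
||x|| = sqrt(4.8293^2 + 5.3462^2 + (-5.6557)^2) = 9.159199
Step 2: Project.
Since ||x|| > R, scale = R/||x|| = 4/9.159199 = 0.436719, proj(x) = scale * x
proj(x) = [2.109047, 2.334787, -2.469952]
Step 3: Dot product.
a^T * proj(x) = 4*2.109047 - 5*2.334787 + 2*(-2.469952) = -8.1777


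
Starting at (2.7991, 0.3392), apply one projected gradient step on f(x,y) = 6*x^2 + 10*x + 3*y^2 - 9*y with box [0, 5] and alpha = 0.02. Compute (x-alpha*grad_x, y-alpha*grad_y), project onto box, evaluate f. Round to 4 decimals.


Step 1: Compute gradient at (2.7991, 0.3392).
grad_x = 2*6*2.7991 + 10 = 43.5892
grad_y = 2*3*0.3392 - 9 = -6.9648
Step 2: Gradient step.
x_raw = 2.7991 - 0.02*43.5892 = 1.9273
y_raw = 0.3392 - 0.02*-6.9648 = 0.4785
Step 3: Project onto [0, 5].
x_proj = clip(1.9273) = 1.9273
y_proj = clip(0.4785) = 0.4785
Step 4: Evaluate f.
f(1.9273, 0.4785) = 37.9409


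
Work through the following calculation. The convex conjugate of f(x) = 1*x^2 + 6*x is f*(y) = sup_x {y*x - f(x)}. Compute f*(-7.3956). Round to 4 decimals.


f*(y) = sup_x {y*x - a*x^2 - b*x} = sup_x {(y-b)*x - a*x^2}
FOC: (y - b) - 2a*x = 0 => x* = (y - b)/(2a)
x* = (-7.3956 - 6)/(2*1) = -6.6978
f*(-7.3956) = (y-b)^2/(4a) = (-7.3956 - 6)^2/(4*1)
= 179.4421/4 = 44.8605


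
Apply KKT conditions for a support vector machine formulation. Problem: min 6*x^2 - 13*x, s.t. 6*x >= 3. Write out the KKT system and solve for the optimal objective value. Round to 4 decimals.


Step 1: Try lambda = 0 (constraint inactive).
Stationarity: 2*6*x - 13 = 0
x* = 13/(2*6) = 13/12 = 1.0833 (rounded; the exact value 13/12 is used below)
Check constraint: 6*1.0833 = 6.4998 >= 3 -- satisfied.
Step 2: Compute optimal value.
f(x*) = 6*(13/12)^2 - 13*(13/12) = -7.0417


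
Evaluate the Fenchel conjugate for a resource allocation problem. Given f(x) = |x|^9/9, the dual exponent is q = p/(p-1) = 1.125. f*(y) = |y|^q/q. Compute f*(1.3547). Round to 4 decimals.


The conjugate exponent q satisfies 1/p + 1/q = 1.
p = 9, so q = 9/(9 - 1) = 1.125
|y|^q = 1.3547^1.125 = 1.4071
f*(1.3547) = 1.4071 / 1.125 = 1.2508


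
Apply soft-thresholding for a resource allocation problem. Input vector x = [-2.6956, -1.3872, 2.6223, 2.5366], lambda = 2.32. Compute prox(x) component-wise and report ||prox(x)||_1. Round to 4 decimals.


Soft-thresholding with lambda = 2.32:
prox(-2.6956) = sign(-2.6956)*max(|-2.6956| - 2.32, 0) = -0.3756
prox(-1.3872) = sign(-1.3872)*max(|-1.3872| - 2.32, 0) = 0.0
prox(2.6223) = sign(2.6223)*max(|2.6223| - 2.32, 0) = 0.3023
prox(2.5366) = sign(2.5366)*max(|2.5366| - 2.32, 0) = 0.2166
prox(x) = [-0.3756, 0.0, 0.3023, 0.2166]
||prox(x)||_1 = 0.3756 + 0.0 + 0.3023 + 0.2166 = 0.8945


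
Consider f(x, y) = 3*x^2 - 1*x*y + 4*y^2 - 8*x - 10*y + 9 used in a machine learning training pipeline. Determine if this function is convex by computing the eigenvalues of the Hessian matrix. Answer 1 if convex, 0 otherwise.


The Hessian of f(x,y) = 3*x^2 - 1*x*y + 4*y^2 - 8*x - 10*y + 9 is:
H = [[6, -1], [-1, 8]]
Trace = 6 + 8 = 14
Determinant = 6*8 - (-1)^2 = 47
Discriminant = (14)^2 - 4*47 = 8.0
Eigenvalues: lambda_1 = 5.5858, lambda_2 = 8.4142
The function is convex.

1


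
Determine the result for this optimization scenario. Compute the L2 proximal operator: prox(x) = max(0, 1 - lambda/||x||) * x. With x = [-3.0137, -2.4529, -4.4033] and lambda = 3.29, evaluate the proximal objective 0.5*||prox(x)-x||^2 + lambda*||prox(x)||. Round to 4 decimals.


Step 1: Compute ||x||.
||x|| = 5.8727
Step 2: Compute scaling factor.
scale = max(0, 1 - 3.29/5.8727) = 0.4398
Step 3: prox(x) = [-1.3254, -1.0787, -1.9365]
||prox(x)|| = 2.5827
Step 4: Proximal objective.
0.5*||prox-x||^2 = 5.4121
lambda*||prox|| = 8.4971
Total = 13.909


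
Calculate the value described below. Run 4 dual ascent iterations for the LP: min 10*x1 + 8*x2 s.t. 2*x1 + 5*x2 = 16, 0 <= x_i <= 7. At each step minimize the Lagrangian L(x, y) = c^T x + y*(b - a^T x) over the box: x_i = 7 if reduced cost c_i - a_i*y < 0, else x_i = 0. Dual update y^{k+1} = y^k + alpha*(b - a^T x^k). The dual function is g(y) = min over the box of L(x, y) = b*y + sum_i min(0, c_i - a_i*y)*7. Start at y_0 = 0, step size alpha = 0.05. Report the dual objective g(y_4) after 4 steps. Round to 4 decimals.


Dual ascent for LP: min 10*x1 + 8*x2, 2*x1 + 5*x2 = 16, 0 <= x_i <= 7
Step 1: y^k = 0.0, reduced costs: (10.0, 8.0)
  x^k = (0.0, 0.0), subgradient = b - a^T x = 16.0
  y^{k+1} = 0.0 + 0.05*16.0 = 0.8
Step 2: y^k = 0.8, reduced costs: (8.4, 4.0)
  x^k = (0.0, 0.0), subgradient = b - a^T x = 16.0
  y^{k+1} = 0.8 + 0.05*16.0 = 1.6
Step 3: y^k = 1.6, reduced costs: (6.8, 0.0)
  x^k = (0.0, 0.0), subgradient = b - a^T x = 16.0
  y^{k+1} = 1.6 + 0.05*16.0 = 2.4
Step 4: y^k = 2.4, reduced costs: (5.2, -4.0)
  x^k = (0.0, 7.0), subgradient = b - a^T x = -19.0
  y^{k+1} = 2.4 + 0.05*-19.0 = 1.45
Dual objective at y_4 = 1.45: reduced costs (7.1, 0.75), box minimizer x = (0.0, 0.0)
g(y_4) = b*y + (c1 - a1*y)*x1 + (c2 - a2*y)*x2 = 16*1.45 + 7.1*0.0 + 0.75*0.0 = 23.2 + 0.0 + 0.0 = 23.2


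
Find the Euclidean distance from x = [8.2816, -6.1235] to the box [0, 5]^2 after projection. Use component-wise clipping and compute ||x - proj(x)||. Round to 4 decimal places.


Project each component onto [0, 5].
clip(8.2816) = 5.0, clip(-6.1235) = 0.0
Projection = [5.0, 0.0]
Squared diffs: [10.7689, 37.4973]
Distance = sqrt(48.2662) = 6.9474


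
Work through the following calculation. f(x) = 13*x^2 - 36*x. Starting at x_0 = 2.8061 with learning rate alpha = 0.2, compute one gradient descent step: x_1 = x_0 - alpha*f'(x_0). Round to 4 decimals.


We compute the gradient at x_0 and apply the update.
f'(x) = 26*x - 36
f'(2.8061) = 26*2.8061 - 36 = 36.9586
x_1 = 2.8061 - 0.2*36.9586 = -4.5856


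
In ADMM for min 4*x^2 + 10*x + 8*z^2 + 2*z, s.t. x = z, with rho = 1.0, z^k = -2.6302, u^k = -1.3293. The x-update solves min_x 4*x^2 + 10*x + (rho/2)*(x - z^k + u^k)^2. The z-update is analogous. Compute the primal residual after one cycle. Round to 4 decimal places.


ADMM iteration with rho = 1.0, z^k = -2.6302, u^k = -1.3293
Step 1: x-update.
Minimize 4*x^2 + 10*x + (1.0/2)*(x + 2.6302 - 1.3293)^2
FOC: (2*4 + 1.0)*x = -10 + 1.0*(-2.6302 + 1.3293)
x^{k+1} = -1.2557
Step 2: z-update.
Minimize 8*z^2 + 2*z + (1.0/2)*(-1.2557 - z - 1.3293)^2
FOC: (2*8 + 1.0)*z = -2 + 1.0*(-1.2557 - 1.3293)
z^{k+1} = -0.2697
Step 3: u-update.
u^{k+1} = -1.3293 - 1.2557 + 0.2697 = -2.3153
Step 4: Primal residual = |-1.2557 + 0.2697| = 0.986


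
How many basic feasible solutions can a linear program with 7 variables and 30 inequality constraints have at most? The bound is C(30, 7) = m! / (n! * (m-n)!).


Each vertex corresponds to some choice of n active constraints out of m, so the number of vertices is at most C(m, n) = m! / (n!(m-n)!).
m = 30, n = 7
Numerator: 30 * 29 * 28 * 27 * 26 * 25 * 24
Denominator: 7! = 5040
C(30, 7) = 2035800


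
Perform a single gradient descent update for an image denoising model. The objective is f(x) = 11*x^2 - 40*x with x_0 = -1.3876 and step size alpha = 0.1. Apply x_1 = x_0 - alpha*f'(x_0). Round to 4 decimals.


We compute the gradient at x_0 and apply the update.
f'(x) = 22*x - 40
f'(-1.3876) = 22*-1.3876 - 40 = -70.5272
x_1 = -1.3876 - 0.1*-70.5272 = 5.6651


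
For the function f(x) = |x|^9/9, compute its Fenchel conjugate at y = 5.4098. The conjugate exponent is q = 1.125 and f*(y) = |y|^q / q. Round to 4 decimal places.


The conjugate exponent q satisfies 1/p + 1/q = 1.
p = 9, so q = 9/(9 - 1) = 1.125
|y|^q = 5.4098^1.125 = 6.6808
f*(5.4098) = 6.6808 / 1.125 = 5.9385


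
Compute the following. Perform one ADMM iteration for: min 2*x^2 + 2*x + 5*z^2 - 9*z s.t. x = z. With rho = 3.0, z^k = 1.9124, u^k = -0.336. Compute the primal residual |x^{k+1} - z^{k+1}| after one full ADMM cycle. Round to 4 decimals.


ADMM iteration with rho = 3.0, z^k = 1.9124, u^k = -0.336
Step 1: x-update.
Minimize 2*x^2 + 2*x + (3.0/2)*(x - 1.9124 - 0.336)^2
FOC: (2*2 + 3.0)*x = -2 + 3.0*(1.9124 + 0.336)
x^{k+1} = 0.6779
Step 2: z-update.
Minimize 5*z^2 - 9*z + (3.0/2)*(0.6779 - z - 0.336)^2
FOC: (2*5 + 3.0)*z = 9 + 3.0*(0.6779 - 0.336)
z^{k+1} = 0.7712
Step 3: u-update.
u^{k+1} = -0.336 + 0.6779 - 0.7712 = -0.4293
Step 4: Primal residual = |0.6779 - 0.7712| = 0.0933


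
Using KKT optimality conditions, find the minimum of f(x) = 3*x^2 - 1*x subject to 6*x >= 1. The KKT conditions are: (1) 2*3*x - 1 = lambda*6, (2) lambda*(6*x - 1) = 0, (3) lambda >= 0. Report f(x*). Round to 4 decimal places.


Step 1: Try lambda = 0 (constraint inactive).
Stationarity: 2*3*x - 1 = 0
x* = 1/(2*3) = 1/6 = 0.1667 (rounded; the exact value 1/6 is used below)
Check constraint: 6*0.1667 = 1.0002 >= 1 -- satisfied.
Step 2: Compute optimal value.
f(x*) = 3*(1/6)^2 - 1*(1/6) = -0.0833


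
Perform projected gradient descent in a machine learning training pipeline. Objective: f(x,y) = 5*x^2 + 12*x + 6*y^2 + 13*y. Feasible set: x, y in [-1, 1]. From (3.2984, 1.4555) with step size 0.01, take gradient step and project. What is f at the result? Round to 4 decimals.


Step 1: Compute gradient at (3.2984, 1.4555).
grad_x = 2*5*3.2984 + 12 = 44.984
grad_y = 2*6*1.4555 + 13 = 30.466
Step 2: Gradient step.
x_raw = 3.2984 - 0.01*44.984 = 2.8486
y_raw = 1.4555 - 0.01*30.466 = 1.1508
Step 3: Project onto [-1, 1].
x_proj = clip(2.8486) = 1.0
y_proj = clip(1.1508) = 1.0
Step 4: Evaluate f.
f(1.0, 1.0) = 36.0


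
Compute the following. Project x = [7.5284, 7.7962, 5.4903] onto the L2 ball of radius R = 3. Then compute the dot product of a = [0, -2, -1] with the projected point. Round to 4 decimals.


Step 1: Compute ||x|| (intermediates to 6 decimals).
||x|| = sqrt(7.5284^2 + 7.7962^2 + 5.4903^2) = 12.149113
Step 2: Project.
Since ||x|| > R, scale = R/||x|| = 3/12.149113 = 0.246932, proj(x) = scale * x
proj(x) = [1.859003, 1.925131, 1.355731]
Step 3: Dot product.
a^T * proj(x) = 0*1.859003 - 2*1.925131 - 1*1.355731 = -5.206


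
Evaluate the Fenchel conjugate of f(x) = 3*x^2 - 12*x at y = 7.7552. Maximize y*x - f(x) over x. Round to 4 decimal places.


f*(y) = sup_x {y*x - a*x^2 - b*x} = sup_x {(y-b)*x - a*x^2}
FOC: (y - b) - 2a*x = 0 => x* = (y - b)/(2a)
x* = (7.7552 + 12)/(2*3) = 3.2925
f*(7.7552) = (y-b)^2/(4a) = (7.7552 + 12)^2/(4*3)
= 390.2679/12 = 32.5223


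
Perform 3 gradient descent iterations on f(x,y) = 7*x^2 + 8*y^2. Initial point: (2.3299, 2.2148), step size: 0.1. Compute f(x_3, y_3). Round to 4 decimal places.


Gradient descent on f(x,y) = 7*x^2 + 8*y^2.
Starting point: (2.3299, 2.2148), alpha = 0.1
Step 1: grad_x = 2*7*2.3299 = 32.6186, grad_y = 2*8*2.2148 = 35.4368
  x_1 = 2.3299 - 0.1*32.6186 = -0.932
  y_1 = 2.2148 - 0.1*35.4368 = -1.3289
Step 2: grad_x = 2*7*-0.932 = -13.0474, grad_y = 2*8*-1.3289 = -21.2621
  x_2 = -0.932 - 0.1*-13.0474 = 0.3728
  y_2 = -1.3289 - 0.1*-21.2621 = 0.7973
Step 3: grad_x = 2*7*0.3728 = 5.219, grad_y = 2*8*0.7973 = 12.7572
  x_3 = 0.3728 - 0.1*5.219 = -0.1491
  y_3 = 0.7973 - 0.1*12.7572 = -0.4784
f(-0.1491, -0.4784) = 7*(-0.1491)^2 + 8*(-0.4784)^2 = 1.9866


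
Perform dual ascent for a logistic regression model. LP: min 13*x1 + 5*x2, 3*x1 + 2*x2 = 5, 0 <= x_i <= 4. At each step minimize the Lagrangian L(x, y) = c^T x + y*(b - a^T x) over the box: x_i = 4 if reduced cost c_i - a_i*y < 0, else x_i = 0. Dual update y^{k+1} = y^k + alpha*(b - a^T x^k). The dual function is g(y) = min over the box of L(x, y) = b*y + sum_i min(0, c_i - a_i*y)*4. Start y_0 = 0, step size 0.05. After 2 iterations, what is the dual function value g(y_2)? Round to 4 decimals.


Dual ascent for LP: min 13*x1 + 5*x2, 3*x1 + 2*x2 = 5, 0 <= x_i <= 4
Step 1: y^k = 0.0, reduced costs: (13.0, 5.0)
  x^k = (0.0, 0.0), subgradient = b - a^T x = 5.0
  y^{k+1} = 0.0 + 0.05*5.0 = 0.25
Step 2: y^k = 0.25, reduced costs: (12.25, 4.5)
  x^k = (0.0, 0.0), subgradient = b - a^T x = 5.0
  y^{k+1} = 0.25 + 0.05*5.0 = 0.5
Dual objective at y_2 = 0.5: reduced costs (11.5, 4.0), box minimizer x = (0.0, 0.0)
g(y_2) = b*y + (c1 - a1*y)*x1 + (c2 - a2*y)*x2 = 5*0.5 + 11.5*0.0 + 4.0*0.0 = 2.5 + 0.0 + 0.0 = 2.5


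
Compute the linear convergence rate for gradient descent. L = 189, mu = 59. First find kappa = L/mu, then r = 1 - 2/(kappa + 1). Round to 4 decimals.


Step 1: Compute the condition number.
kappa = L/mu = 189/59 = 3.2034
Step 2: Compute the convergence rate.
r = 1 - 2/(kappa + 1) = 1 - 2*mu/(L + mu) = (L - mu)/(L + mu) = 130/248 = 0.5242


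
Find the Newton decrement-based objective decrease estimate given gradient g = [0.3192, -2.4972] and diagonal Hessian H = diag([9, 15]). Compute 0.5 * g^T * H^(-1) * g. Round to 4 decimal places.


Step 1: H is diagonal, so H^(-1) * g = [0.0355, -0.1665].
Step 2: g^T H^(-1) g = sum_i g_i^2 / H_ii
  = (0.3192)^2/9 + (-2.4972)^2/15
  = 0.0113 + 0.4157 = 0.4271
Step 3: Objective decrease = 0.5 * g^T H^(-1) g = 0.2135


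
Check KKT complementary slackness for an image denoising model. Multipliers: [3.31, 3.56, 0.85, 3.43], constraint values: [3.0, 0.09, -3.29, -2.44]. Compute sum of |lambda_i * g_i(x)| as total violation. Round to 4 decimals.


KKT complementary slackness check:
lambda_1 * g_1 = 3.31 * 3.0 = 9.93
lambda_2 * g_2 = 3.56 * 0.09 = 0.3204
lambda_3 * g_3 = 0.85 * -3.29 = -2.7965
lambda_4 * g_4 = 3.43 * -2.44 = -8.3692
Total violation = 9.93 + 0.3204 + 2.7965 + 8.3692 = 21.4161


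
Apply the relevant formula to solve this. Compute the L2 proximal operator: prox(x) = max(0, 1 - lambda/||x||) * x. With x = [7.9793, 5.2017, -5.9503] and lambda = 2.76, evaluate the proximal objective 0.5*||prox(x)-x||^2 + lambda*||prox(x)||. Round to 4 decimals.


Step 1: Compute ||x||.
||x|| = 11.2309
Step 2: Compute scaling factor.
scale = max(0, 1 - 2.76/11.2309) = 0.7542
Step 3: prox(x) = [6.0184, 3.9234, -4.488]
||prox(x)|| = 8.4709
Step 4: Proximal objective.
0.5*||prox-x||^2 = 3.8088
lambda*||prox|| = 23.3797
Total = 27.1885


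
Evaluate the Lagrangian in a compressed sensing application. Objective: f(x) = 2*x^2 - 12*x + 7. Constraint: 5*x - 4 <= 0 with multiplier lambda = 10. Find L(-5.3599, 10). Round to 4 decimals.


Step 1: Evaluate f(x).
f(-5.3599) = 2*(-5.3599)^2 - 12*(-5.3599) + 7 = 128.7759
Step 2: Evaluate g(x).
g(-5.3599) = 5*-5.3599 - 4 = -30.7995
Step 3: Compute Lagrangian.
L = 128.7759 + 10*-30.7995 = -179.2191


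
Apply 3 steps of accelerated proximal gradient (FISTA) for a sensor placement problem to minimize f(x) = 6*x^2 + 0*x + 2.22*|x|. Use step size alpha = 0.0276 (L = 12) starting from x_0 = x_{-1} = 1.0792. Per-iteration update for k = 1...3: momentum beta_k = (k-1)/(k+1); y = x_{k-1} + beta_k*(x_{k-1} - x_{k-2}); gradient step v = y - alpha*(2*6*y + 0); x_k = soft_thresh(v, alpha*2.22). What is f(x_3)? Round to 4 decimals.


FISTA on f(x) = 6*x^2 + 0*x + 2.22*|x|
L = 12, alpha = 0.0276
Iteration 1: beta = 0.0, y = 1.0792 + 0.0*(1.0792 - 1.0792) = 1.0792
  grad(y) = 12.9504, v = y - alpha*grad = 0.7218
  prox(v) = soft_thresh(0.7218, 0.0613) = 0.6605
Iteration 2: beta = 0.3333, y = 0.6605 + 0.3333*(0.6605 - 1.0792) = 0.5209
  grad(y) = 6.2512, v = y - alpha*grad = 0.3484
  prox(v) = soft_thresh(0.3484, 0.0613) = 0.2871
Iteration 3: beta = 0.5, y = 0.2871 + 0.5*(0.2871 - 0.6605) = 0.1004
  grad(y) = 1.2053, v = y - alpha*grad = 0.0672
  prox(v) = soft_thresh(0.0672, 0.0613) = 0.0059
f(x_3) = 6*0.0059^2 + 0*0.0059 + 2.22*|0.0059| = 0.0133


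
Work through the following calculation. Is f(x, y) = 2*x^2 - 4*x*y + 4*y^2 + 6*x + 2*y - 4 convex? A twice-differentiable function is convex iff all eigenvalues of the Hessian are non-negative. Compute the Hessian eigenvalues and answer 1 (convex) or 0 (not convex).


The Hessian of f(x,y) = 2*x^2 - 4*x*y + 4*y^2 + 6*x + 2*y - 4 is:
H = [[4, -4], [-4, 8]]
Trace = 4 + 8 = 12
Determinant = 4*8 - (-4)^2 = 16
Discriminant = (12)^2 - 4*16 = 80.0
Eigenvalues: lambda_1 = 1.5279, lambda_2 = 10.4721
The function is convex.

1
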